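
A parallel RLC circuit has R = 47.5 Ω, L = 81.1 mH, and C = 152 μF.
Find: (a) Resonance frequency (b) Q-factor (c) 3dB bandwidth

Step 1 — Resonance: ω₀ = 1/√(LC) = 1/√(0.0811·0.000152) = 284.8 rad/s.
Step 2 — f₀ = ω₀/(2π) = 45.33 Hz.
Step 3 — Parallel Q: Q = R/(ω₀L) = 47.5/(284.8·0.0811) = 2.056.
Step 4 — Bandwidth: Δω = ω₀/Q = 138.5 rad/s; BW = Δω/(2π) = 22.04 Hz.

(a) f₀ = 45.33 Hz  (b) Q = 2.056  (c) BW = 22.04 Hz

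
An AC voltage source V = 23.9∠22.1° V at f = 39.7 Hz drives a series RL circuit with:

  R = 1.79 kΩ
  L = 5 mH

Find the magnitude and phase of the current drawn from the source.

Step 1 — Angular frequency: ω = 2π·f = 2π·39.7 = 249.4 rad/s.
Step 2 — Component impedances:
  R: Z = R = 1790 Ω
  L: Z = jωL = j·249.4·0.005 = 0 + j1.247 Ω
Step 3 — Series combination: Z_total = R + L = 1790 + j1.247 Ω = 1790∠0.0° Ω.
Step 4 — Source phasor: V = 23.9∠22.1° V = 22.14 + j8.992 V.
Step 5 — Ohm's law: I = V / Z_total = (22.14 + j8.992) / (1790 + j1.247) = 0.01237 + j0.005015 A.
Step 6 — Convert to polar: |I| = 0.01335 A, ∠I = 22.1°.

I = 0.01335∠22.1° A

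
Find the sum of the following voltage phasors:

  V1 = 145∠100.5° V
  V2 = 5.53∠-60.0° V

Step 1 — Convert each phasor to rectangular form:
  V1 = 145·(cos(100.5°) + j·sin(100.5°)) = -26.42 + j142.6 V
  V2 = 5.53·(cos(-60.0°) + j·sin(-60.0°)) = 2.765 - j4.789 V
Step 2 — Sum components: V_total = -23.66 + j137.8 V.
Step 3 — Convert to polar: |V_total| = 139.8 V, ∠V_total = 99.7°.

V_total = 139.8∠99.7° V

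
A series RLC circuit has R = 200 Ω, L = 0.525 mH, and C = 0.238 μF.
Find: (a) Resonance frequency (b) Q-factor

Step 1 — Resonance condition Im(Z)=0 gives ω₀ = 1/√(LC).
Step 2 — ω₀ = 1/√(0.000525·2.38e-07) = 8.946e+04 rad/s.
Step 3 — f₀ = ω₀/(2π) = 1.424e+04 Hz.
Step 4 — Series Q: Q = ω₀L/R = 8.946e+04·0.000525/200 = 0.2348.

(a) f₀ = 1.424e+04 Hz  (b) Q = 0.2348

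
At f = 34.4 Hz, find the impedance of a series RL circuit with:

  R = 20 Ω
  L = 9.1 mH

Step 1 — Angular frequency: ω = 2π·f = 2π·34.4 = 216.1 rad/s.
Step 2 — Component impedances:
  R: Z = R = 20 Ω
  L: Z = jωL = j·216.1·0.0091 = 0 + j1.967 Ω
Step 3 — Series combination: Z_total = R + L = 20 + j1.967 Ω = 20.1∠5.6° Ω.

Z = 20 + j1.967 Ω = 20.1∠5.6° Ω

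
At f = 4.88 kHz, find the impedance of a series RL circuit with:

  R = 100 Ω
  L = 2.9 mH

Step 1 — Angular frequency: ω = 2π·f = 2π·4880 = 3.066e+04 rad/s.
Step 2 — Component impedances:
  R: Z = R = 100 Ω
  L: Z = jωL = j·3.066e+04·0.0029 = 0 + j88.92 Ω
Step 3 — Series combination: Z_total = R + L = 100 + j88.92 Ω = 133.8∠41.6° Ω.

Z = 100 + j88.92 Ω = 133.8∠41.6° Ω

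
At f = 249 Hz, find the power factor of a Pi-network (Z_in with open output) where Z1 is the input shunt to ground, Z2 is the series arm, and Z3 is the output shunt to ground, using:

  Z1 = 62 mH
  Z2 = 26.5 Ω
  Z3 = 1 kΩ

Step 1 — Angular frequency: ω = 2π·f = 2π·249 = 1565 rad/s.
Step 2 — Component impedances:
  Z1: Z = jωL = j·1565·0.062 = 0 + j97 Ω
  Z2: Z = R = 26.5 Ω
  Z3: Z = R = 1000 Ω
Step 3 — With open output, the series arm Z2 and the output shunt Z3 appear in series to ground: Z2 + Z3 = 1026 Ω.
Step 4 — Parallel with input shunt Z1: Z_in = Z1 || (Z2 + Z3) = 9.085 + j96.14 Ω = 96.57∠84.6° Ω.
Step 5 — Power factor: PF = cos(φ) = Re(Z)/|Z| = 9.085/96.57 = 0.09408.
Step 6 — Type: Im(Z) = 96.14 ⇒ lagging (phase φ = 84.6°).

PF = 0.09408 (lagging, φ = 84.6°)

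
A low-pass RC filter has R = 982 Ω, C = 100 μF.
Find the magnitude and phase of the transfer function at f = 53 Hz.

Step 1 — Angular frequency: ω = 2π·53 = 333 rad/s.
Step 2 — Transfer function: H(jω) = 1/(1 + jωRC).
Step 3 — Denominator: 1 + jωRC = 1 + j·333·982·0.0001 = 1 + j32.7.
Step 4 — H = 0.0009342 - j0.03055.
Step 5 — Magnitude: |H| = 0.03057 (-30.3 dB); phase: φ = -88.2°.

|H| = 0.03057 (-30.3 dB), φ = -88.2°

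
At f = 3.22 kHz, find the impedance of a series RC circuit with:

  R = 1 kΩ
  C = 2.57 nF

Step 1 — Angular frequency: ω = 2π·f = 2π·3220 = 2.023e+04 rad/s.
Step 2 — Component impedances:
  R: Z = R = 1000 Ω
  C: Z = 1/(jωC) = -j/(ω·C) = 0 - j1.923e+04 Ω
Step 3 — Series combination: Z_total = R + C = 1000 - j1.923e+04 Ω = 1.926e+04∠-87.0° Ω.

Z = 1000 - j1.923e+04 Ω = 1.926e+04∠-87.0° Ω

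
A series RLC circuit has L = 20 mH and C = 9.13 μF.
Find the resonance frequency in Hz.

Step 1 — Resonance condition Im(Z)=0 gives ω₀ = 1/√(LC).
Step 2 — ω₀ = 1/√(0.02·9.13e-06) = 2340 rad/s.
Step 3 — f₀ = ω₀/(2π) = 372.5 Hz.

f₀ = 372.5 Hz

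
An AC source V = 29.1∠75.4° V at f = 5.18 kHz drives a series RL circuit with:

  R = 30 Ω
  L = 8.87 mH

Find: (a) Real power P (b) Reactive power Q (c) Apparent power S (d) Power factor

Step 1 — Angular frequency: ω = 2π·f = 2π·5180 = 3.255e+04 rad/s.
Step 2 — Component impedances:
  R: Z = R = 30 Ω
  L: Z = jωL = j·3.255e+04·0.00887 = 0 + j288.7 Ω
Step 3 — Series combination: Z_total = R + L = 30 + j288.7 Ω = 290.2∠84.1° Ω.
Step 4 — Source phasor: V = 29.1∠75.4° V = 7.335 + j28.16 V.
Step 5 — Current: I = V / Z = 0.09911 - j0.01511 A = 0.1003∠-8.7° A.
Step 6 — Complex power: S = V·I* = 0.3016 + j2.902 VA.
Step 7 — Real power: P = Re(S) = 0.3016 W.
Step 8 — Reactive power: Q = Im(S) = 2.902 VAR.
Step 9 — Apparent power: |S| = 2.918 VA.
Step 10 — Power factor: PF = P/|S| = 0.1034 (lagging).

(a) P = 0.3016 W  (b) Q = 2.902 VAR  (c) S = 2.918 VA  (d) PF = 0.1034 (lagging)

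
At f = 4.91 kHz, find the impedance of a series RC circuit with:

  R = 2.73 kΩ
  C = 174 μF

Step 1 — Angular frequency: ω = 2π·f = 2π·4910 = 3.085e+04 rad/s.
Step 2 — Component impedances:
  R: Z = R = 2730 Ω
  C: Z = 1/(jωC) = -j/(ω·C) = 0 - j0.1863 Ω
Step 3 — Series combination: Z_total = R + C = 2730 - j0.1863 Ω = 2730∠-0.0° Ω.

Z = 2730 - j0.1863 Ω = 2730∠-0.0° Ω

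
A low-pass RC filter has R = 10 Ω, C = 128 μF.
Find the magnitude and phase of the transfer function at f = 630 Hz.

Step 1 — Angular frequency: ω = 2π·630 = 3958 rad/s.
Step 2 — Transfer function: H(jω) = 1/(1 + jωRC).
Step 3 — Denominator: 1 + jωRC = 1 + j·3958·10·0.000128 = 1 + j5.067.
Step 4 — H = 0.03749 - j0.19.
Step 5 — Magnitude: |H| = 0.1936 (-14.3 dB); phase: φ = -78.8°.

|H| = 0.1936 (-14.3 dB), φ = -78.8°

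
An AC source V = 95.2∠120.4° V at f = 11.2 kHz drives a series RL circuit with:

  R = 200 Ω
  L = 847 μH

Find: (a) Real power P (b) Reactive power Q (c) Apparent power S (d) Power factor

Step 1 — Angular frequency: ω = 2π·f = 2π·1.12e+04 = 7.037e+04 rad/s.
Step 2 — Component impedances:
  R: Z = R = 200 Ω
  L: Z = jωL = j·7.037e+04·0.000847 = 0 + j59.6 Ω
Step 3 — Series combination: Z_total = R + L = 200 + j59.6 Ω = 208.7∠16.6° Ω.
Step 4 — Source phasor: V = 95.2∠120.4° V = -48.17 + j82.11 V.
Step 5 — Current: I = V / Z = -0.1088 + j0.443 A = 0.4562∠103.8° A.
Step 6 — Complex power: S = V·I* = 41.62 + j12.4 VA.
Step 7 — Real power: P = Re(S) = 41.62 W.
Step 8 — Reactive power: Q = Im(S) = 12.4 VAR.
Step 9 — Apparent power: |S| = 43.43 VA.
Step 10 — Power factor: PF = P/|S| = 0.9583 (lagging).

(a) P = 41.62 W  (b) Q = 12.4 VAR  (c) S = 43.43 VA  (d) PF = 0.9583 (lagging)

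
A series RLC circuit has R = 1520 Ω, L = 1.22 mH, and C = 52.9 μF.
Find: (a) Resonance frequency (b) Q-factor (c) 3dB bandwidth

Step 1 — Resonance: ω₀ = 1/√(LC) = 1/√(0.00122·5.29e-05) = 3936 rad/s.
Step 2 — f₀ = ω₀/(2π) = 626.5 Hz.
Step 3 — Series Q: Q = ω₀L/R = 3936·0.00122/1520 = 0.003159.
Step 4 — Bandwidth: Δω = ω₀/Q = 1.246e+06 rad/s; BW = Δω/(2π) = 1.983e+05 Hz.

(a) f₀ = 626.5 Hz  (b) Q = 0.003159  (c) BW = 1.983e+05 Hz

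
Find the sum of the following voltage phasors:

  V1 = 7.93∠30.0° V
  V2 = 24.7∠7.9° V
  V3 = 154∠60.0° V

Step 1 — Convert each phasor to rectangular form:
  V1 = 7.93·(cos(30.0°) + j·sin(30.0°)) = 6.868 + j3.965 V
  V2 = 24.7·(cos(7.9°) + j·sin(7.9°)) = 24.47 + j3.395 V
  V3 = 154·(cos(60.0°) + j·sin(60.0°)) = 77 + j133.4 V
Step 2 — Sum components: V_total = 108.3 + j140.7 V.
Step 3 — Convert to polar: |V_total| = 177.6 V, ∠V_total = 52.4°.

V_total = 177.6∠52.4° V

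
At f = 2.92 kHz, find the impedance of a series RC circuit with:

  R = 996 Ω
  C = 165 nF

Step 1 — Angular frequency: ω = 2π·f = 2π·2920 = 1.835e+04 rad/s.
Step 2 — Component impedances:
  R: Z = R = 996 Ω
  C: Z = 1/(jωC) = -j/(ω·C) = 0 - j330.3 Ω
Step 3 — Series combination: Z_total = R + C = 996 - j330.3 Ω = 1049∠-18.3° Ω.

Z = 996 - j330.3 Ω = 1049∠-18.3° Ω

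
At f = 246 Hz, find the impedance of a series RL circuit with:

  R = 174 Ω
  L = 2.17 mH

Step 1 — Angular frequency: ω = 2π·f = 2π·246 = 1546 rad/s.
Step 2 — Component impedances:
  R: Z = R = 174 Ω
  L: Z = jωL = j·1546·0.00217 = 0 + j3.354 Ω
Step 3 — Series combination: Z_total = R + L = 174 + j3.354 Ω = 174∠1.1° Ω.

Z = 174 + j3.354 Ω = 174∠1.1° Ω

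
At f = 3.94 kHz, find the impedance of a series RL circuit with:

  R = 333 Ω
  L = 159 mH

Step 1 — Angular frequency: ω = 2π·f = 2π·3940 = 2.476e+04 rad/s.
Step 2 — Component impedances:
  R: Z = R = 333 Ω
  L: Z = jωL = j·2.476e+04·0.159 = 0 + j3936 Ω
Step 3 — Series combination: Z_total = R + L = 333 + j3936 Ω = 3950∠85.2° Ω.

Z = 333 + j3936 Ω = 3950∠85.2° Ω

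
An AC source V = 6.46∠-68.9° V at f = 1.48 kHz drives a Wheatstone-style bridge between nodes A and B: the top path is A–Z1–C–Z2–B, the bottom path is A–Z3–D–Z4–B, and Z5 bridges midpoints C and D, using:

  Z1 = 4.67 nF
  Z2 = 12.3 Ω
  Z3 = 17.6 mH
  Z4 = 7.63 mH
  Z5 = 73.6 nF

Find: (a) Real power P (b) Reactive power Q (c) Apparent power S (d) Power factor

Step 1 — Angular frequency: ω = 2π·f = 2π·1480 = 9299 rad/s.
Step 2 — Component impedances:
  Z1: Z = 1/(jωC) = -j/(ω·C) = 0 - j2.303e+04 Ω
  Z2: Z = R = 12.3 Ω
  Z3: Z = jωL = j·9299·0.0176 = 0 + j163.7 Ω
  Z4: Z = jωL = j·9299·0.00763 = 0 + j70.95 Ω
  Z5: Z = 1/(jωC) = -j/(ω·C) = 0 - j1461 Ω
Step 3 — Bridge requires nodal analysis (the Z5 bridge couples midpoints C and D, so the two paths cannot be reduced to a simple series/parallel combination). Setting node B to ground and injecting 1 A at node A, the 3-node admittance system at A, C, D solves to V_A = Z_AB = 0.04732 + j240.7 Ω = 240.7∠90.0° Ω.
Step 4 — Source phasor: V = 6.46∠-68.9° V = 2.326 - j6.027 V.
Step 5 — Current: I = V / Z = -0.02503 - j0.009666 A = 0.02684∠-158.9° A.
Step 6 — Complex power: S = V·I* = 3.408e-05 + j0.1734 VA.
Step 7 — Real power: P = Re(S) = 3.408e-05 W.
Step 8 — Reactive power: Q = Im(S) = 0.1734 VAR.
Step 9 — Apparent power: |S| = 0.1734 VA.
Step 10 — Power factor: PF = P/|S| = 0.0001966 (lagging).

(a) P = 3.408e-05 W  (b) Q = 0.1734 VAR  (c) S = 0.1734 VA  (d) PF = 0.0001966 (lagging)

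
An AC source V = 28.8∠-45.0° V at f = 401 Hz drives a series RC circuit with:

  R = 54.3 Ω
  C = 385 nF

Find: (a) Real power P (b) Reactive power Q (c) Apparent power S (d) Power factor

Step 1 — Angular frequency: ω = 2π·f = 2π·401 = 2520 rad/s.
Step 2 — Component impedances:
  R: Z = R = 54.3 Ω
  C: Z = 1/(jωC) = -j/(ω·C) = 0 - j1031 Ω
Step 3 — Series combination: Z_total = R + C = 54.3 - j1031 Ω = 1032∠-87.0° Ω.
Step 4 — Source phasor: V = 28.8∠-45.0° V = 20.36 - j20.36 V.
Step 5 — Current: I = V / Z = 0.02074 + j0.01866 A = 0.0279∠42.0° A.
Step 6 — Complex power: S = V·I* = 0.04226 - j0.8024 VA.
Step 7 — Real power: P = Re(S) = 0.04226 W.
Step 8 — Reactive power: Q = Im(S) = -0.8024 VAR.
Step 9 — Apparent power: |S| = 0.8035 VA.
Step 10 — Power factor: PF = P/|S| = 0.0526 (leading).

(a) P = 0.04226 W  (b) Q = -0.8024 VAR  (c) S = 0.8035 VA  (d) PF = 0.0526 (leading)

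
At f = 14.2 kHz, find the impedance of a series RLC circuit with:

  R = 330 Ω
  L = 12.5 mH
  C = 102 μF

Step 1 — Angular frequency: ω = 2π·f = 2π·1.42e+04 = 8.922e+04 rad/s.
Step 2 — Component impedances:
  R: Z = R = 330 Ω
  L: Z = jωL = j·8.922e+04·0.0125 = 0 + j1115 Ω
  C: Z = 1/(jωC) = -j/(ω·C) = 0 - j0.1099 Ω
Step 3 — Series combination: Z_total = R + L + C = 330 + j1115 Ω = 1163∠73.5° Ω.

Z = 330 + j1115 Ω = 1163∠73.5° Ω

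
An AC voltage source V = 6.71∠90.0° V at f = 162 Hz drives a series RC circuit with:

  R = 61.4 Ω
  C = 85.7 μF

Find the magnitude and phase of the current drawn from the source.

Step 1 — Angular frequency: ω = 2π·f = 2π·162 = 1018 rad/s.
Step 2 — Component impedances:
  R: Z = R = 61.4 Ω
  C: Z = 1/(jωC) = -j/(ω·C) = 0 - j11.46 Ω
Step 3 — Series combination: Z_total = R + C = 61.4 - j11.46 Ω = 62.46∠-10.6° Ω.
Step 4 — Source phasor: V = 6.71∠90.0° V = 0 + j6.71 V.
Step 5 — Ohm's law: I = V / Z_total = (0 + j6.71) / (61.4 - j11.46) = -0.01972 + j0.1056 A.
Step 6 — Convert to polar: |I| = 0.1074 A, ∠I = 100.6°.

I = 0.1074∠100.6° A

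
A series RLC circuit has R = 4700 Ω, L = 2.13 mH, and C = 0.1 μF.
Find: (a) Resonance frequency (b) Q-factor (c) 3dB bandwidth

Step 1 — Resonance: ω₀ = 1/√(LC) = 1/√(0.00213·1e-07) = 6.852e+04 rad/s.
Step 2 — f₀ = ω₀/(2π) = 1.091e+04 Hz.
Step 3 — Series Q: Q = ω₀L/R = 6.852e+04·0.00213/4700 = 0.03105.
Step 4 — Bandwidth: Δω = ω₀/Q = 2.207e+06 rad/s; BW = Δω/(2π) = 3.512e+05 Hz.

(a) f₀ = 1.091e+04 Hz  (b) Q = 0.03105  (c) BW = 3.512e+05 Hz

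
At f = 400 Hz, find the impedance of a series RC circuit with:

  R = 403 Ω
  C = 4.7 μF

Step 1 — Angular frequency: ω = 2π·f = 2π·400 = 2513 rad/s.
Step 2 — Component impedances:
  R: Z = R = 403 Ω
  C: Z = 1/(jωC) = -j/(ω·C) = 0 - j84.66 Ω
Step 3 — Series combination: Z_total = R + C = 403 - j84.66 Ω = 411.8∠-11.9° Ω.

Z = 403 - j84.66 Ω = 411.8∠-11.9° Ω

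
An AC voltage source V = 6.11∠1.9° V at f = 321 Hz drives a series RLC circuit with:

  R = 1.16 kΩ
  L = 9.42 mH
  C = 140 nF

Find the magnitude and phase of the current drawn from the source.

Step 1 — Angular frequency: ω = 2π·f = 2π·321 = 2017 rad/s.
Step 2 — Component impedances:
  R: Z = R = 1160 Ω
  L: Z = jωL = j·2017·0.00942 = 0 + j19 Ω
  C: Z = 1/(jωC) = -j/(ω·C) = 0 - j3541 Ω
Step 3 — Series combination: Z_total = R + L + C = 1160 - j3522 Ω = 3709∠-71.8° Ω.
Step 4 — Source phasor: V = 6.11∠1.9° V = 6.107 + j0.2026 V.
Step 5 — Ohm's law: I = V / Z_total = (6.107 + j0.2026) / (1160 - j3522) = 0.0004632 + j0.001581 A.
Step 6 — Convert to polar: |I| = 0.001648 A, ∠I = 73.7°.

I = 0.001648∠73.7° A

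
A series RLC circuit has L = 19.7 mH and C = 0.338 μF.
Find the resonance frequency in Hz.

Step 1 — Resonance condition Im(Z)=0 gives ω₀ = 1/√(LC).
Step 2 — ω₀ = 1/√(0.0197·3.38e-07) = 1.225e+04 rad/s.
Step 3 — f₀ = ω₀/(2π) = 1950 Hz.

f₀ = 1950 Hz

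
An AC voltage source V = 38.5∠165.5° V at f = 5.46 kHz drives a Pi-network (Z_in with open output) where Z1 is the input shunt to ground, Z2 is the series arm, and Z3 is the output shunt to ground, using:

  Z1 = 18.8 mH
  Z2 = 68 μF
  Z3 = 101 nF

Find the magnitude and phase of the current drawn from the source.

Step 1 — Angular frequency: ω = 2π·f = 2π·5460 = 3.431e+04 rad/s.
Step 2 — Component impedances:
  Z1: Z = jωL = j·3.431e+04·0.0188 = 0 + j645 Ω
  Z2: Z = 1/(jωC) = -j/(ω·C) = 0 - j0.4287 Ω
  Z3: Z = 1/(jωC) = -j/(ω·C) = 0 - j288.6 Ω
Step 3 — With open output, the series arm Z2 and the output shunt Z3 appear in series to ground: Z2 + Z3 = 0 - j289 Ω.
Step 4 — Parallel with input shunt Z1: Z_in = Z1 || (Z2 + Z3) = 0 - j523.8 Ω = 523.8∠-90.0° Ω.
Step 5 — Source phasor: V = 38.5∠165.5° V = -37.27 + j9.64 V.
Step 6 — Ohm's law: I = V / Z_total = (-37.27 + j9.64) / (0 - j523.8) = -0.0184 - j0.07117 A.
Step 7 — Convert to polar: |I| = 0.07351 A, ∠I = -104.5°.

I = 0.07351∠-104.5° A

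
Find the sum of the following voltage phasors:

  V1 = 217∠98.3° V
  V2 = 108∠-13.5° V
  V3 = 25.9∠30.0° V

Step 1 — Convert each phasor to rectangular form:
  V1 = 217·(cos(98.3°) + j·sin(98.3°)) = -31.33 + j214.7 V
  V2 = 108·(cos(-13.5°) + j·sin(-13.5°)) = 105 - j25.21 V
  V3 = 25.9·(cos(30.0°) + j·sin(30.0°)) = 22.43 + j12.95 V
Step 2 — Sum components: V_total = 96.12 + j202.5 V.
Step 3 — Convert to polar: |V_total| = 224.1 V, ∠V_total = 64.6°.

V_total = 224.1∠64.6° V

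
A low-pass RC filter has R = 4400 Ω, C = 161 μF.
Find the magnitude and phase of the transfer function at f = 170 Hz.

Step 1 — Angular frequency: ω = 2π·170 = 1068 rad/s.
Step 2 — Transfer function: H(jω) = 1/(1 + jωRC).
Step 3 — Denominator: 1 + jωRC = 1 + j·1068·4400·0.000161 = 1 + j756.7.
Step 4 — H = 1.747e-06 - j0.001322.
Step 5 — Magnitude: |H| = 0.001322 (-57.6 dB); phase: φ = -89.9°.

|H| = 0.001322 (-57.6 dB), φ = -89.9°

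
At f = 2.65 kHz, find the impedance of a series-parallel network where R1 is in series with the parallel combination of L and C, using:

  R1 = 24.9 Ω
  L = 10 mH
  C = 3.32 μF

Step 1 — Angular frequency: ω = 2π·f = 2π·2650 = 1.665e+04 rad/s.
Step 2 — Component impedances:
  R1: Z = R = 24.9 Ω
  L: Z = jωL = j·1.665e+04·0.01 = 0 + j166.5 Ω
  C: Z = 1/(jωC) = -j/(ω·C) = 0 - j18.09 Ω
Step 3 — Parallel branch: L || C = 1/(1/L + 1/C) = 0 - j20.29 Ω.
Step 4 — Series with R1: Z_total = R1 + (L || C) = 24.9 - j20.29 Ω = 32.12∠-39.2° Ω.

Z = 24.9 - j20.29 Ω = 32.12∠-39.2° Ω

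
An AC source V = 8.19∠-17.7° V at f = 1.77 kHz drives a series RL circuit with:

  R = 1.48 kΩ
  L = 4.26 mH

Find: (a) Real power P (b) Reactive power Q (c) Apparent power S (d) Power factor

Step 1 — Angular frequency: ω = 2π·f = 2π·1770 = 1.112e+04 rad/s.
Step 2 — Component impedances:
  R: Z = R = 1480 Ω
  L: Z = jωL = j·1.112e+04·0.00426 = 0 + j47.38 Ω
Step 3 — Series combination: Z_total = R + L = 1480 + j47.38 Ω = 1481∠1.8° Ω.
Step 4 — Source phasor: V = 8.19∠-17.7° V = 7.802 - j2.49 V.
Step 5 — Current: I = V / Z = 0.005213 - j0.001849 A = 0.005531∠-19.5° A.
Step 6 — Complex power: S = V·I* = 0.04528 + j0.001449 VA.
Step 7 — Real power: P = Re(S) = 0.04528 W.
Step 8 — Reactive power: Q = Im(S) = 0.001449 VAR.
Step 9 — Apparent power: |S| = 0.0453 VA.
Step 10 — Power factor: PF = P/|S| = 0.9995 (lagging).

(a) P = 0.04528 W  (b) Q = 0.001449 VAR  (c) S = 0.0453 VA  (d) PF = 0.9995 (lagging)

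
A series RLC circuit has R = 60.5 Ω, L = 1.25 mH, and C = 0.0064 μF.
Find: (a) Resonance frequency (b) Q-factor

Step 1 — Resonance condition Im(Z)=0 gives ω₀ = 1/√(LC).
Step 2 — ω₀ = 1/√(0.00125·6.4e-09) = 3.536e+05 rad/s.
Step 3 — f₀ = ω₀/(2π) = 5.627e+04 Hz.
Step 4 — Series Q: Q = ω₀L/R = 3.536e+05·0.00125/60.5 = 7.305.

(a) f₀ = 5.627e+04 Hz  (b) Q = 7.305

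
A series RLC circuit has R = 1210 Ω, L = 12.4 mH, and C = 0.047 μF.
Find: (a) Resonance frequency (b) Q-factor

Step 1 — Resonance condition Im(Z)=0 gives ω₀ = 1/√(LC).
Step 2 — ω₀ = 1/√(0.0124·4.7e-08) = 4.142e+04 rad/s.
Step 3 — f₀ = ω₀/(2π) = 6593 Hz.
Step 4 — Series Q: Q = ω₀L/R = 4.142e+04·0.0124/1210 = 0.4245.

(a) f₀ = 6593 Hz  (b) Q = 0.4245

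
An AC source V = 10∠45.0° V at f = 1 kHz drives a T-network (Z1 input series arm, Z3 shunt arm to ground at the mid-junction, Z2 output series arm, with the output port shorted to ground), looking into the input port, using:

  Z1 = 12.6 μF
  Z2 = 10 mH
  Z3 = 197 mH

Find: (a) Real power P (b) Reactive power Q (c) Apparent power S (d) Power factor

Step 1 — Angular frequency: ω = 2π·f = 2π·1000 = 6283 rad/s.
Step 2 — Component impedances:
  Z1: Z = 1/(jωC) = -j/(ω·C) = 0 - j12.63 Ω
  Z2: Z = jωL = j·6283·0.01 = 0 + j62.83 Ω
  Z3: Z = jωL = j·6283·0.197 = 0 + j1238 Ω
Step 3 — With the output port shorted to ground, the output series arm Z2 runs from the junction to ground; the shunt arm Z3 also runs from the junction to ground. They appear in parallel: Z3 || Z2 = 0 + j59.8 Ω.
Step 4 — Series with input arm Z1: Z_in = Z1 + (Z3 || Z2) = 0 + j47.17 Ω = 47.17∠90.0° Ω.
Step 5 — Source phasor: V = 10∠45.0° V = 7.071 + j7.071 V.
Step 6 — Current: I = V / Z = 0.1499 - j0.1499 A = 0.212∠-45.0° A.
Step 7 — Complex power: S = V·I* = 0 + j2.12 VA.
Step 8 — Real power: P = Re(S) = 0 W.
Step 9 — Reactive power: Q = Im(S) = 2.12 VAR.
Step 10 — Apparent power: |S| = 2.12 VA.
Step 11 — Power factor: PF = P/|S| = 0 (lagging).

(a) P = 0 W  (b) Q = 2.12 VAR  (c) S = 2.12 VA  (d) PF = 0 (lagging)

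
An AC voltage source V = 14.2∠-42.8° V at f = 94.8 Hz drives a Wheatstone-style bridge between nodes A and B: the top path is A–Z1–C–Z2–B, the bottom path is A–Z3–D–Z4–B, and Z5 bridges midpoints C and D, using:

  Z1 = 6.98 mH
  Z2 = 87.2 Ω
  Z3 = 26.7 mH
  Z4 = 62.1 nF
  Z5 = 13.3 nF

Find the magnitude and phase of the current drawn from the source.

Step 1 — Angular frequency: ω = 2π·f = 2π·94.8 = 595.6 rad/s.
Step 2 — Component impedances:
  Z1: Z = jωL = j·595.6·0.00698 = 0 + j4.158 Ω
  Z2: Z = R = 87.2 Ω
  Z3: Z = jωL = j·595.6·0.0267 = 0 + j15.9 Ω
  Z4: Z = 1/(jωC) = -j/(ω·C) = 0 - j2.703e+04 Ω
  Z5: Z = 1/(jωC) = -j/(ω·C) = 0 - j1.262e+05 Ω
Step 3 — Bridge requires nodal analysis (the Z5 bridge couples midpoints C and D, so the two paths cannot be reduced to a simple series/parallel combination). Setting node B to ground and injecting 1 A at node A, the 3-node admittance system at A, C, D solves to V_A = Z_AB = 87.23 + j3.877 Ω = 87.31∠2.5° Ω.
Step 4 — Source phasor: V = 14.2∠-42.8° V = 10.42 - j9.648 V.
Step 5 — Ohm's law: I = V / Z_total = (10.42 - j9.648) / (87.23 + j3.877) = 0.1143 - j0.1157 A.
Step 6 — Convert to polar: |I| = 0.1626 A, ∠I = -45.3°.

I = 0.1626∠-45.3° A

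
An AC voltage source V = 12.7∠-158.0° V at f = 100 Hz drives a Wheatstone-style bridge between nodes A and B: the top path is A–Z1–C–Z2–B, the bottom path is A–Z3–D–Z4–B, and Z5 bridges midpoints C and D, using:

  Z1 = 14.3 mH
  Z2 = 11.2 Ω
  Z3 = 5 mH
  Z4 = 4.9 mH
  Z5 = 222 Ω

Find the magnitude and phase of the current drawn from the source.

Step 1 — Angular frequency: ω = 2π·f = 2π·100 = 628.3 rad/s.
Step 2 — Component impedances:
  Z1: Z = jωL = j·628.3·0.0143 = 0 + j8.985 Ω
  Z2: Z = R = 11.2 Ω
  Z3: Z = jωL = j·628.3·0.005 = 0 + j3.142 Ω
  Z4: Z = jωL = j·628.3·0.0049 = 0 + j3.079 Ω
  Z5: Z = R = 222 Ω
Step 3 — Bridge requires nodal analysis (the Z5 bridge couples midpoints C and D, so the two paths cannot be reduced to a simple series/parallel combination). Setting node B to ground and injecting 1 A at node A, the 3-node admittance system at A, C, D solves to V_A = Z_AB = 1.19 + j4.573 Ω = 4.725∠75.4° Ω.
Step 4 — Source phasor: V = 12.7∠-158.0° V = -11.78 - j4.758 V.
Step 5 — Ohm's law: I = V / Z_total = (-11.78 - j4.758) / (1.19 + j4.573) = -1.602 + j2.158 A.
Step 6 — Convert to polar: |I| = 2.688 A, ∠I = 126.6°.

I = 2.688∠126.6° A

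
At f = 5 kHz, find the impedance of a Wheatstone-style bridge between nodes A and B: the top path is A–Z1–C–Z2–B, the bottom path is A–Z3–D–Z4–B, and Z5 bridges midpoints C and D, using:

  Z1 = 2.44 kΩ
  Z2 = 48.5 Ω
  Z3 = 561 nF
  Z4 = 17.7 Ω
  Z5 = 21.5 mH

Step 1 — Angular frequency: ω = 2π·f = 2π·5000 = 3.142e+04 rad/s.
Step 2 — Component impedances:
  Z1: Z = R = 2440 Ω
  Z2: Z = R = 48.5 Ω
  Z3: Z = 1/(jωC) = -j/(ω·C) = 0 - j56.74 Ω
  Z4: Z = R = 17.7 Ω
  Z5: Z = jωL = j·3.142e+04·0.0215 = 0 + j675.4 Ω
Step 3 — Bridge requires nodal analysis (the Z5 bridge couples midpoints C and D, so the two paths cannot be reduced to a simple series/parallel combination). Setting node B to ground and injecting 1 A at node A, the 3-node admittance system at A, C, D solves to V_A = Z_AB = 18.72 - j55.49 Ω = 58.56∠-71.4° Ω.

Z = 18.72 - j55.49 Ω = 58.56∠-71.4° Ω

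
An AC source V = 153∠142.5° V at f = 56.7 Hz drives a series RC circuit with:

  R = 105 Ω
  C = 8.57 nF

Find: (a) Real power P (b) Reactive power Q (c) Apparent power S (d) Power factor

Step 1 — Angular frequency: ω = 2π·f = 2π·56.7 = 356.3 rad/s.
Step 2 — Component impedances:
  R: Z = R = 105 Ω
  C: Z = 1/(jωC) = -j/(ω·C) = 0 - j3.275e+05 Ω
Step 3 — Series combination: Z_total = R + C = 105 - j3.275e+05 Ω = 3.275e+05∠-90.0° Ω.
Step 4 — Source phasor: V = 153∠142.5° V = -121.4 + j93.14 V.
Step 5 — Current: I = V / Z = -0.0002845 - j0.0003705 A = 0.0004671∠-127.5° A.
Step 6 — Complex power: S = V·I* = 2.291e-05 - j0.07147 VA.
Step 7 — Real power: P = Re(S) = 2.291e-05 W.
Step 8 — Reactive power: Q = Im(S) = -0.07147 VAR.
Step 9 — Apparent power: |S| = 0.07147 VA.
Step 10 — Power factor: PF = P/|S| = 0.0003206 (leading).

(a) P = 2.291e-05 W  (b) Q = -0.07147 VAR  (c) S = 0.07147 VA  (d) PF = 0.0003206 (leading)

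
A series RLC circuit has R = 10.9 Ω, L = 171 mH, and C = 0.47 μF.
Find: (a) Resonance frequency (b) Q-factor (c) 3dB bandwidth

Step 1 — Resonance: ω₀ = 1/√(LC) = 1/√(0.171·4.7e-07) = 3527 rad/s.
Step 2 — f₀ = ω₀/(2π) = 561.4 Hz.
Step 3 — Series Q: Q = ω₀L/R = 3527·0.171/10.9 = 55.34.
Step 4 — Bandwidth: Δω = ω₀/Q = 63.74 rad/s; BW = Δω/(2π) = 10.14 Hz.

(a) f₀ = 561.4 Hz  (b) Q = 55.34  (c) BW = 10.14 Hz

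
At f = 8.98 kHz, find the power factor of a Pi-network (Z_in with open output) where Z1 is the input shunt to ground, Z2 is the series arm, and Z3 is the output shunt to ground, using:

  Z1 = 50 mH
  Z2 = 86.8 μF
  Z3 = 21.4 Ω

Step 1 — Angular frequency: ω = 2π·f = 2π·8980 = 5.642e+04 rad/s.
Step 2 — Component impedances:
  Z1: Z = jωL = j·5.642e+04·0.05 = 0 + j2821 Ω
  Z2: Z = 1/(jωC) = -j/(ω·C) = 0 - j0.2042 Ω
  Z3: Z = R = 21.4 Ω
Step 3 — With open output, the series arm Z2 and the output shunt Z3 appear in series to ground: Z2 + Z3 = 21.4 - j0.2042 Ω.
Step 4 — Parallel with input shunt Z1: Z_in = Z1 || (Z2 + Z3) = 21.4 - j0.04184 Ω = 21.4∠-0.1° Ω.
Step 5 — Power factor: PF = cos(φ) = Re(Z)/|Z| = 21.4/21.4 = 1.
Step 6 — Type: Im(Z) = -0.04184 ⇒ leading (phase φ = -0.1°).

PF = 1 (leading, φ = -0.1°)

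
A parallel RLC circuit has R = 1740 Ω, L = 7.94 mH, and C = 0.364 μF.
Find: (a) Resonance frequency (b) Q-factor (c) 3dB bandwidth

Step 1 — Resonance: ω₀ = 1/√(LC) = 1/√(0.00794·3.64e-07) = 1.86e+04 rad/s.
Step 2 — f₀ = ω₀/(2π) = 2960 Hz.
Step 3 — Parallel Q: Q = R/(ω₀L) = 1740/(1.86e+04·0.00794) = 11.78.
Step 4 — Bandwidth: Δω = ω₀/Q = 1579 rad/s; BW = Δω/(2π) = 251.3 Hz.

(a) f₀ = 2960 Hz  (b) Q = 11.78  (c) BW = 251.3 Hz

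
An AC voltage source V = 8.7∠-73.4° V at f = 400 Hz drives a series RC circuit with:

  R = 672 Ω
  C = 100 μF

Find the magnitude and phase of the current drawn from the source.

Step 1 — Angular frequency: ω = 2π·f = 2π·400 = 2513 rad/s.
Step 2 — Component impedances:
  R: Z = R = 672 Ω
  C: Z = 1/(jωC) = -j/(ω·C) = 0 - j3.979 Ω
Step 3 — Series combination: Z_total = R + C = 672 - j3.979 Ω = 672∠-0.3° Ω.
Step 4 — Source phasor: V = 8.7∠-73.4° V = 2.485 - j8.337 V.
Step 5 — Ohm's law: I = V / Z_total = (2.485 - j8.337) / (672 - j3.979) = 0.003772 - j0.01238 A.
Step 6 — Convert to polar: |I| = 0.01295 A, ∠I = -73.1°.

I = 0.01295∠-73.1° A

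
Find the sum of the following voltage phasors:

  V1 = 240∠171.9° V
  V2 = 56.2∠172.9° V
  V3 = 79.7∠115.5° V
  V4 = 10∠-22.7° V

Step 1 — Convert each phasor to rectangular form:
  V1 = 240·(cos(171.9°) + j·sin(171.9°)) = -237.6 + j33.82 V
  V2 = 56.2·(cos(172.9°) + j·sin(172.9°)) = -55.77 + j6.946 V
  V3 = 79.7·(cos(115.5°) + j·sin(115.5°)) = -34.31 + j71.94 V
  V4 = 10·(cos(-22.7°) + j·sin(-22.7°)) = 9.225 - j3.859 V
Step 2 — Sum components: V_total = -318.5 + j108.8 V.
Step 3 — Convert to polar: |V_total| = 336.5 V, ∠V_total = 161.1°.

V_total = 336.5∠161.1° V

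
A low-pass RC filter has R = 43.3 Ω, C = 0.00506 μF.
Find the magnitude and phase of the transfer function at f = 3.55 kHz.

Step 1 — Angular frequency: ω = 2π·3550 = 2.231e+04 rad/s.
Step 2 — Transfer function: H(jω) = 1/(1 + jωRC).
Step 3 — Denominator: 1 + jωRC = 1 + j·2.231e+04·43.3·5.06e-09 = 1 + j0.004887.
Step 4 — H = 1 - j0.004887.
Step 5 — Magnitude: |H| = 1 (-0.0 dB); phase: φ = -0.3°.

|H| = 1 (-0.0 dB), φ = -0.3°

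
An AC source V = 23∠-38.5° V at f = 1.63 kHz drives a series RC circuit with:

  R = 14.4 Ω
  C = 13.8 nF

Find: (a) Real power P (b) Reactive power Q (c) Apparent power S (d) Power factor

Step 1 — Angular frequency: ω = 2π·f = 2π·1630 = 1.024e+04 rad/s.
Step 2 — Component impedances:
  R: Z = R = 14.4 Ω
  C: Z = 1/(jωC) = -j/(ω·C) = 0 - j7075 Ω
Step 3 — Series combination: Z_total = R + C = 14.4 - j7075 Ω = 7075∠-89.9° Ω.
Step 4 — Source phasor: V = 23∠-38.5° V = 18 - j14.32 V.
Step 5 — Current: I = V / Z = 0.002029 + j0.00254 A = 0.003251∠51.4° A.
Step 6 — Complex power: S = V·I* = 0.0001522 - j0.07477 VA.
Step 7 — Real power: P = Re(S) = 0.0001522 W.
Step 8 — Reactive power: Q = Im(S) = -0.07477 VAR.
Step 9 — Apparent power: |S| = 0.07477 VA.
Step 10 — Power factor: PF = P/|S| = 0.002035 (leading).

(a) P = 0.0001522 W  (b) Q = -0.07477 VAR  (c) S = 0.07477 VA  (d) PF = 0.002035 (leading)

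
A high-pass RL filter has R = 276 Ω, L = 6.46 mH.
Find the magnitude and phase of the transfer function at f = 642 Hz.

Step 1 — Angular frequency: ω = 2π·642 = 4034 rad/s.
Step 2 — Transfer function: H(jω) = jωL/(R + jωL).
Step 3 — Numerator jωL = j·26.06; denominator R + jωL = 276 + j26.06.
Step 4 — H = 0.008835 + j0.09358.
Step 5 — Magnitude: |H| = 0.094 (-20.5 dB); phase: φ = 84.6°.

|H| = 0.094 (-20.5 dB), φ = 84.6°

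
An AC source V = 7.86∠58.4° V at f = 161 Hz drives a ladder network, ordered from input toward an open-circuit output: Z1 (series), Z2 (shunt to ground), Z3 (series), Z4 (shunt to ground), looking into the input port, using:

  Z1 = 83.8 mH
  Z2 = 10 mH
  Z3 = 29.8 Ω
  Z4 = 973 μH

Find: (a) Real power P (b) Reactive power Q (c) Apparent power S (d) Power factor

Step 1 — Angular frequency: ω = 2π·f = 2π·161 = 1012 rad/s.
Step 2 — Component impedances:
  Z1: Z = jωL = j·1012·0.0838 = 0 + j84.77 Ω
  Z2: Z = jωL = j·1012·0.01 = 0 + j10.12 Ω
  Z3: Z = R = 29.8 Ω
  Z4: Z = jωL = j·1012·0.000973 = 0 + j0.9843 Ω
Step 3 — Ladder network (open output): work backward from the far end, alternating series and parallel combinations. Z_in = 3.016 + j93.76 Ω = 93.81∠88.2° Ω.
Step 4 — Source phasor: V = 7.86∠58.4° V = 4.119 + j6.695 V.
Step 5 — Current: I = V / Z = 0.07274 - j0.04159 A = 0.08378∠-29.8° A.
Step 6 — Complex power: S = V·I* = 0.02117 + j0.6582 VA.
Step 7 — Real power: P = Re(S) = 0.02117 W.
Step 8 — Reactive power: Q = Im(S) = 0.6582 VAR.
Step 9 — Apparent power: |S| = 0.6585 VA.
Step 10 — Power factor: PF = P/|S| = 0.03214 (lagging).

(a) P = 0.02117 W  (b) Q = 0.6582 VAR  (c) S = 0.6585 VA  (d) PF = 0.03214 (lagging)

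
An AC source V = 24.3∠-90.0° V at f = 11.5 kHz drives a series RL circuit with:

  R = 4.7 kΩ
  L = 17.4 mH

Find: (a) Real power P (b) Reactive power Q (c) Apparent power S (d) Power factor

Step 1 — Angular frequency: ω = 2π·f = 2π·1.15e+04 = 7.226e+04 rad/s.
Step 2 — Component impedances:
  R: Z = R = 4700 Ω
  L: Z = jωL = j·7.226e+04·0.0174 = 0 + j1257 Ω
Step 3 — Series combination: Z_total = R + L = 4700 + j1257 Ω = 4865∠15.0° Ω.
Step 4 — Source phasor: V = 24.3∠-90.0° V = 0 - j24.3 V.
Step 5 — Current: I = V / Z = -0.001291 - j0.004825 A = 0.004995∠-105.0° A.
Step 6 — Complex power: S = V·I* = 0.1172 + j0.03136 VA.
Step 7 — Real power: P = Re(S) = 0.1172 W.
Step 8 — Reactive power: Q = Im(S) = 0.03136 VAR.
Step 9 — Apparent power: |S| = 0.1214 VA.
Step 10 — Power factor: PF = P/|S| = 0.966 (lagging).

(a) P = 0.1172 W  (b) Q = 0.03136 VAR  (c) S = 0.1214 VA  (d) PF = 0.966 (lagging)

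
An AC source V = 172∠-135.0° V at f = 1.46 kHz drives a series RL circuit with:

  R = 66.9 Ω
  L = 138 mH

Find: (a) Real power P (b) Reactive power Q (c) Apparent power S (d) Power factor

Step 1 — Angular frequency: ω = 2π·f = 2π·1460 = 9173 rad/s.
Step 2 — Component impedances:
  R: Z = R = 66.9 Ω
  L: Z = jωL = j·9173·0.138 = 0 + j1266 Ω
Step 3 — Series combination: Z_total = R + L = 66.9 + j1266 Ω = 1268∠87.0° Ω.
Step 4 — Source phasor: V = 172∠-135.0° V = -121.6 - j121.6 V.
Step 5 — Current: I = V / Z = -0.1009 + j0.09074 A = 0.1357∠138.0° A.
Step 6 — Complex power: S = V·I* = 1.232 + j23.3 VA.
Step 7 — Real power: P = Re(S) = 1.232 W.
Step 8 — Reactive power: Q = Im(S) = 23.3 VAR.
Step 9 — Apparent power: |S| = 23.34 VA.
Step 10 — Power factor: PF = P/|S| = 0.05277 (lagging).

(a) P = 1.232 W  (b) Q = 23.3 VAR  (c) S = 23.34 VA  (d) PF = 0.05277 (lagging)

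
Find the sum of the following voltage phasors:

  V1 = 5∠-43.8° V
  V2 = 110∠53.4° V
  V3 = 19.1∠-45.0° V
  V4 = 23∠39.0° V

Step 1 — Convert each phasor to rectangular form:
  V1 = 5·(cos(-43.8°) + j·sin(-43.8°)) = 3.609 - j3.461 V
  V2 = 110·(cos(53.4°) + j·sin(53.4°)) = 65.58 + j88.31 V
  V3 = 19.1·(cos(-45.0°) + j·sin(-45.0°)) = 13.51 - j13.51 V
  V4 = 23·(cos(39.0°) + j·sin(39.0°)) = 17.87 + j14.47 V
Step 2 — Sum components: V_total = 100.6 + j85.82 V.
Step 3 — Convert to polar: |V_total| = 132.2 V, ∠V_total = 40.5°.

V_total = 132.2∠40.5° V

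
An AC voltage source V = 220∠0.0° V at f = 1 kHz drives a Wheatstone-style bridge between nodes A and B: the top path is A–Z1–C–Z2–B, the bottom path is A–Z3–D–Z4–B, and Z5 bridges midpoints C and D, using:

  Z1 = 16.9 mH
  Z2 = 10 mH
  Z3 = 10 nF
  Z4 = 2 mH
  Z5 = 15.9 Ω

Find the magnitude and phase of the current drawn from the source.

Step 1 — Angular frequency: ω = 2π·f = 2π·1000 = 6283 rad/s.
Step 2 — Component impedances:
  Z1: Z = jωL = j·6283·0.0169 = 0 + j106.2 Ω
  Z2: Z = jωL = j·6283·0.01 = 0 + j62.83 Ω
  Z3: Z = 1/(jωC) = -j/(ω·C) = 0 - j1.592e+04 Ω
  Z4: Z = jωL = j·6283·0.002 = 0 + j12.57 Ω
  Z5: Z = R = 15.9 Ω
Step 3 — Bridge requires nodal analysis (the Z5 bridge couples midpoints C and D, so the two paths cannot be reduced to a simple series/parallel combination). Setting node B to ground and injecting 1 A at node A, the 3-node admittance system at A, C, D solves to V_A = Z_AB = 10.75 + j119.6 Ω = 120.1∠84.9° Ω.
Step 4 — Source phasor: V = 220∠0.0° V = 220 V.
Step 5 — Ohm's law: I = V / Z_total = (220) / (10.75 + j119.6) = 0.1639 - j1.824 A.
Step 6 — Convert to polar: |I| = 1.832 A, ∠I = -84.9°.

I = 1.832∠-84.9° A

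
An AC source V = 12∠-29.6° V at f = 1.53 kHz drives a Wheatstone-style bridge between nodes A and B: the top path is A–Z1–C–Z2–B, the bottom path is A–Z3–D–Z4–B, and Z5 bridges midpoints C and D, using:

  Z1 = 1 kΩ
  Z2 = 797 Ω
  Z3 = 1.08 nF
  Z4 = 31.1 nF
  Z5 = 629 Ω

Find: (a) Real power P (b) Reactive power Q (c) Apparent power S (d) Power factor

Step 1 — Angular frequency: ω = 2π·f = 2π·1530 = 9613 rad/s.
Step 2 — Component impedances:
  Z1: Z = R = 1000 Ω
  Z2: Z = R = 797 Ω
  Z3: Z = 1/(jωC) = -j/(ω·C) = 0 - j9.632e+04 Ω
  Z4: Z = 1/(jωC) = -j/(ω·C) = 0 - j3345 Ω
  Z5: Z = R = 629 Ω
Step 3 — Bridge requires nodal analysis (the Z5 bridge couples midpoints C and D, so the two paths cannot be reduced to a simple series/parallel combination). Setting node B to ground and injecting 1 A at node A, the 3-node admittance system at A, C, D solves to V_A = Z_AB = 1731 - j172.1 Ω = 1740∠-5.7° Ω.
Step 4 — Source phasor: V = 12∠-29.6° V = 10.43 - j5.927 V.
Step 5 — Current: I = V / Z = 0.006306 - j0.002797 A = 0.006898∠-23.9° A.
Step 6 — Complex power: S = V·I* = 0.08237 - j0.008189 VA.
Step 7 — Real power: P = Re(S) = 0.08237 W.
Step 8 — Reactive power: Q = Im(S) = -0.008189 VAR.
Step 9 — Apparent power: |S| = 0.08278 VA.
Step 10 — Power factor: PF = P/|S| = 0.9951 (leading).

(a) P = 0.08237 W  (b) Q = -0.008189 VAR  (c) S = 0.08278 VA  (d) PF = 0.9951 (leading)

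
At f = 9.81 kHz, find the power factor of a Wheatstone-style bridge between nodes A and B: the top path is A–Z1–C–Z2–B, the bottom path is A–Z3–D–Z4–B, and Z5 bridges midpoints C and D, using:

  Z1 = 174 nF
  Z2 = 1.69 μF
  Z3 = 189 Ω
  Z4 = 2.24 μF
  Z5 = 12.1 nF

Step 1 — Angular frequency: ω = 2π·f = 2π·9810 = 6.164e+04 rad/s.
Step 2 — Component impedances:
  Z1: Z = 1/(jωC) = -j/(ω·C) = 0 - j93.24 Ω
  Z2: Z = 1/(jωC) = -j/(ω·C) = 0 - j9.6 Ω
  Z3: Z = R = 189 Ω
  Z4: Z = 1/(jωC) = -j/(ω·C) = 0 - j7.243 Ω
  Z5: Z = 1/(jωC) = -j/(ω·C) = 0 - j1341 Ω
Step 3 — Bridge requires nodal analysis (the Z5 bridge couples midpoints C and D, so the two paths cannot be reduced to a simple series/parallel combination). Setting node B to ground and injecting 1 A at node A, the 3-node admittance system at A, C, D solves to V_A = Z_AB = 41.73 - j78.51 Ω = 88.91∠-62.0° Ω.
Step 4 — Power factor: PF = cos(φ) = Re(Z)/|Z| = 41.726/88.914 = 0.4693.
Step 5 — Type: Im(Z) = -78.51 ⇒ leading (phase φ = -62.0°).

PF = 0.4693 (leading, φ = -62.0°)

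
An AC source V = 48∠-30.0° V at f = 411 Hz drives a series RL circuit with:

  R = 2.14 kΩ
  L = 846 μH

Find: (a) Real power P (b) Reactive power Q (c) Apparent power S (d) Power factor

Step 1 — Angular frequency: ω = 2π·f = 2π·411 = 2582 rad/s.
Step 2 — Component impedances:
  R: Z = R = 2140 Ω
  L: Z = jωL = j·2582·0.000846 = 0 + j2.185 Ω
Step 3 — Series combination: Z_total = R + L = 2140 + j2.185 Ω = 2140∠0.1° Ω.
Step 4 — Source phasor: V = 48∠-30.0° V = 41.57 - j24 V.
Step 5 — Current: I = V / Z = 0.01941 - j0.01123 A = 0.02243∠-30.1° A.
Step 6 — Complex power: S = V·I* = 1.077 + j0.001099 VA.
Step 7 — Real power: P = Re(S) = 1.077 W.
Step 8 — Reactive power: Q = Im(S) = 0.001099 VAR.
Step 9 — Apparent power: |S| = 1.077 VA.
Step 10 — Power factor: PF = P/|S| = 1 (lagging).

(a) P = 1.077 W  (b) Q = 0.001099 VAR  (c) S = 1.077 VA  (d) PF = 1 (lagging)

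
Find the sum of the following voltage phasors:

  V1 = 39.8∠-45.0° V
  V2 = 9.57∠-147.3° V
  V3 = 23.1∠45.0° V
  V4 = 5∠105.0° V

Step 1 — Convert each phasor to rectangular form:
  V1 = 39.8·(cos(-45.0°) + j·sin(-45.0°)) = 28.14 - j28.14 V
  V2 = 9.57·(cos(-147.3°) + j·sin(-147.3°)) = -8.053 - j5.17 V
  V3 = 23.1·(cos(45.0°) + j·sin(45.0°)) = 16.33 + j16.33 V
  V4 = 5·(cos(105.0°) + j·sin(105.0°)) = -1.294 + j4.83 V
Step 2 — Sum components: V_total = 35.13 - j12.15 V.
Step 3 — Convert to polar: |V_total| = 37.17 V, ∠V_total = -19.1°.

V_total = 37.17∠-19.1° V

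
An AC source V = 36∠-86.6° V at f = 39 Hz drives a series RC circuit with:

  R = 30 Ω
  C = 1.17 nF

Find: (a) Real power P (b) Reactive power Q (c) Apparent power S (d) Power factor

Step 1 — Angular frequency: ω = 2π·f = 2π·39 = 245 rad/s.
Step 2 — Component impedances:
  R: Z = R = 30 Ω
  C: Z = 1/(jωC) = -j/(ω·C) = 0 - j3.488e+06 Ω
Step 3 — Series combination: Z_total = R + C = 30 - j3.488e+06 Ω = 3.488e+06∠-90.0° Ω.
Step 4 — Source phasor: V = 36∠-86.6° V = 2.135 - j35.94 V.
Step 5 — Current: I = V / Z = 1.03e-05 + j6.12e-07 A = 1.032e-05∠3.4° A.
Step 6 — Complex power: S = V·I* = 3.196e-09 - j0.0003716 VA.
Step 7 — Real power: P = Re(S) = 3.196e-09 W.
Step 8 — Reactive power: Q = Im(S) = -0.0003716 VAR.
Step 9 — Apparent power: |S| = 0.0003716 VA.
Step 10 — Power factor: PF = P/|S| = 8.601e-06 (leading).

(a) P = 3.196e-09 W  (b) Q = -0.0003716 VAR  (c) S = 0.0003716 VA  (d) PF = 8.601e-06 (leading)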